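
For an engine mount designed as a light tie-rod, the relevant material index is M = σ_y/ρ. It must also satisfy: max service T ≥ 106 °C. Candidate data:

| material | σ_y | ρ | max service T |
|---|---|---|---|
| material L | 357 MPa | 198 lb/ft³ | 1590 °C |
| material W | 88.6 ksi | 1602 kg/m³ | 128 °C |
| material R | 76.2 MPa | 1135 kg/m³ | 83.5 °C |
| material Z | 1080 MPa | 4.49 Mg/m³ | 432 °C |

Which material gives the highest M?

material W

Screen on constraints: max service T ≥ 106 °C. Survivors: material L, material W, material Z.
After converting to SI:
  material L: σ_y = 357.0 MPa, ρ = 3172 kg/m³
  material W: σ_y = 610.9 MPa, ρ = 1602 kg/m³
  material Z: σ_y = 1080 MPa, ρ = 4490 kg/m³
  material W: M = 381 kN·m/kg
  material Z: M = 241 kN·m/kg
  material L: M = 113 kN·m/kg
Material W has the largest M.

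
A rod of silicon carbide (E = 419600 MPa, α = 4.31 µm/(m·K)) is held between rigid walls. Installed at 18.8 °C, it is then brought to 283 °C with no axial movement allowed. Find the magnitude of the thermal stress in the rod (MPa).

E = 419600 MPa = 419.6 GPa.
ΔT = 264.2 K. Constrained thermal stress σ = E·α·ΔT = 419.6×10³ MPa × 4.31×10⁻⁶ × 264.2 = 478 MPa (compressive).

478 MPa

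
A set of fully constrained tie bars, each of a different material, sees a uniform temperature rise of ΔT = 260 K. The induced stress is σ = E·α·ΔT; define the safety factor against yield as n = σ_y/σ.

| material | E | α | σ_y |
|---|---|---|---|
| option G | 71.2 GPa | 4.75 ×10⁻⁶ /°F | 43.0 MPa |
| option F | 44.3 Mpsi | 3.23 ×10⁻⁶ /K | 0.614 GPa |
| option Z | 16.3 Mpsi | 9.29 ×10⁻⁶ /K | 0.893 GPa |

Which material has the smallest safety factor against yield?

option G

In consistent units (E in GPa, α in ×10⁻⁶/K, σ_y in MPa):
  option G: E = 71.20, α = 8.55, σ_y = 43.00 → σ = 158 MPa, n = 0.272
  option F: E = 305.4, α = 3.23, σ_y = 614.0 → σ = 257 MPa, n = 2.39
  option Z: E = 112.4, α = 9.29, σ_y = 893.0 → σ = 271 MPa, n = 3.29
The minimum is option G at n = 0.272.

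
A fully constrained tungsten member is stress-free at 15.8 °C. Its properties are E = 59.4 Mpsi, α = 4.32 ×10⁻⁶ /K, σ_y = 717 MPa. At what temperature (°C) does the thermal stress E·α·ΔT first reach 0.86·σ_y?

E = 59.4 Mpsi = 409.5 GPa.
E·α·ΔT = 616.6 MPa ⇒ ΔT = 616.6 / (409.5×10³ × 4.32×10⁻⁶) = 348.5 K.
T = 15.8 + 348.5 = 364.3 °C.

364 °C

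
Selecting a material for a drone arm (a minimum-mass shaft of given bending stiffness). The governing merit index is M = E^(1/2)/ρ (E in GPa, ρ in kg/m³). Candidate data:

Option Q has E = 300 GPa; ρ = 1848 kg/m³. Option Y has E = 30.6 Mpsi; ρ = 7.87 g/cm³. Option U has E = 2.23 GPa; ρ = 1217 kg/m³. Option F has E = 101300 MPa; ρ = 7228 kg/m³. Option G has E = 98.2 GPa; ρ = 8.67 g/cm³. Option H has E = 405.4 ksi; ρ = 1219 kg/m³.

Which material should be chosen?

option Q

In SI units:
  option Q: E = 300.0 GPa, ρ = 1848 kg/m³
  option Y: E = 211.0 GPa, ρ = 7870 kg/m³
  option U: E = 2.230 GPa, ρ = 1217 kg/m³
  option F: E = 101.3 GPa, ρ = 7228 kg/m³
  option G: E = 98.20 GPa, ρ = 8670 kg/m³
  option H: E = 2.795 GPa, ρ = 1219 kg/m³
  option Q: M = 9.37×10⁻³
  option Y: M = 1.85×10⁻³
  option F: M = 1.39×10⁻³
  option H: M = 1.37×10⁻³
  option U: M = 1.23×10⁻³
  option G: M = 1.14×10⁻³
Highest index: option Q.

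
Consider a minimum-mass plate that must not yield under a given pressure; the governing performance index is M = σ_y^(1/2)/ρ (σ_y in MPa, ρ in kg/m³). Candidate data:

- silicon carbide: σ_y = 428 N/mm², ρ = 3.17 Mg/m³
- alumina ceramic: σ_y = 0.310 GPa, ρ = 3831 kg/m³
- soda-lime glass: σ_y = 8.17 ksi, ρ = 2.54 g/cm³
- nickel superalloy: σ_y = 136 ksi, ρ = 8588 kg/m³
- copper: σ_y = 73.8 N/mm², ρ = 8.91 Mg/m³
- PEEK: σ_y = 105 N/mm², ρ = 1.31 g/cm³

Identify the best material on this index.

PEEK

In SI units:
  silicon carbide: σ_y = 428.0 MPa, ρ = 3170 kg/m³
  alumina ceramic: σ_y = 310.0 MPa, ρ = 3831 kg/m³
  soda-lime glass: σ_y = 56.33 MPa, ρ = 2540 kg/m³
  nickel superalloy: σ_y = 937.7 MPa, ρ = 8588 kg/m³
  copper: σ_y = 73.80 MPa, ρ = 8910 kg/m³
  PEEK: σ_y = 105.0 MPa, ρ = 1310 kg/m³
  PEEK: M = 7.82×10⁻³
  silicon carbide: M = 6.53×10⁻³
  alumina ceramic: M = 4.60×10⁻³
  nickel superalloy: M = 3.57×10⁻³
  soda-lime glass: M = 2.95×10⁻³
  copper: M = 0.964×10⁻³
Highest index: PEEK.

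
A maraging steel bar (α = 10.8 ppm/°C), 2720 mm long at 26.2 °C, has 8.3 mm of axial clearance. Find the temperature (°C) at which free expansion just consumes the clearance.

309 °C

α·L₀·ΔT = 8.3 mm ⇒ ΔT = 8.3 / (10.8×10⁻⁶ × 2720.0) = 282.5 K.
T = 26.2 + 282.5 = 308.7 °C.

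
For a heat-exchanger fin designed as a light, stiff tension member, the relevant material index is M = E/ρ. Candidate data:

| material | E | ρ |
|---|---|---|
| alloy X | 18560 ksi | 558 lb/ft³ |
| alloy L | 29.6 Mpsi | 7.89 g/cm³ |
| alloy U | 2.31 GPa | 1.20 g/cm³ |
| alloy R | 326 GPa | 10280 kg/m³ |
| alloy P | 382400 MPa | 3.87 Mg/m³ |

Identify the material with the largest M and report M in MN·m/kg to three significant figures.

alloy P, M = 98.8 MN·m/kg

After converting to SI:
  alloy X: E = 128.0 GPa, ρ = 8938 kg/m³
  alloy L: E = 204.1 GPa, ρ = 7890 kg/m³
  alloy U: E = 2.310 GPa, ρ = 1200 kg/m³
  alloy R: E = 326.0 GPa, ρ = 10280 kg/m³
  alloy P: E = 382.4 GPa, ρ = 3870 kg/m³
  alloy P: M = 98.8 MN·m/kg
  alloy R: M = 31.7 MN·m/kg
  alloy L: M = 25.9 MN·m/kg
  alloy X: M = 14.3 MN·m/kg
  alloy U: M = 1.92 MN·m/kg
Alloy P has the largest M.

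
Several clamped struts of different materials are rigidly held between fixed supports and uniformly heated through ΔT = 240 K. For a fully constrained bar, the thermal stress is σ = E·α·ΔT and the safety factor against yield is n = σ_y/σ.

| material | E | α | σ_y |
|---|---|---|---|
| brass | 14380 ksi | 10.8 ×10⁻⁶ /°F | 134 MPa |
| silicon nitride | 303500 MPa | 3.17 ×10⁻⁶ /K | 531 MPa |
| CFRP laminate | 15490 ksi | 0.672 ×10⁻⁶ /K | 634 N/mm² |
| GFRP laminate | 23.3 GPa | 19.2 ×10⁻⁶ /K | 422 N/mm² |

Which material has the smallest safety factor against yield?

Per material, after unit conversion:
  brass: E = 99.15, α = 19.4, σ_y = 134.0 → σ = 463 MPa, n = 0.290
  silicon nitride: E = 303.5, α = 3.17, σ_y = 531.0 → σ = 231 MPa, n = 2.30
  CFRP laminate: E = 106.8, α = 0.672, σ_y = 634.0 → σ = 17.2 MPa, n = 36.8
  GFRP laminate: E = 23.30, α = 19.2, σ_y = 422.0 → σ = 107 MPa, n = 3.93
Brass has the lowest safety factor, n = 0.290.

brass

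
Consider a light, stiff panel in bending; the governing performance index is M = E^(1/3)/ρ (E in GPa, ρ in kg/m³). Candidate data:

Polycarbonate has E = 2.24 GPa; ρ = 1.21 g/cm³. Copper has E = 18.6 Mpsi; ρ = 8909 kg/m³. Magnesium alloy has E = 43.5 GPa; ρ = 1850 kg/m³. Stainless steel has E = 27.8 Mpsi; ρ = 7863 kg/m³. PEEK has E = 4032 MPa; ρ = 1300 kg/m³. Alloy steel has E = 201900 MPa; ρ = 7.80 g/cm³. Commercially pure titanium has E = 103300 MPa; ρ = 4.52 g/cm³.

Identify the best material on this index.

Normalizing units and computing the index:
  polycarbonate: E = 2.240 GPa, ρ = 1210 kg/m³
  copper: E = 128.2 GPa, ρ = 8909 kg/m³
  magnesium alloy: E = 43.50 GPa, ρ = 1850 kg/m³
  stainless steel: E = 191.7 GPa, ρ = 7863 kg/m³
  PEEK: E = 4.032 GPa, ρ = 1300 kg/m³
  alloy steel: E = 201.9 GPa, ρ = 7800 kg/m³
  commercially pure titanium: E = 103.3 GPa, ρ = 4520 kg/m³
  magnesium alloy: M = 1.90×10⁻³
  PEEK: M = 1.22×10⁻³
  polycarbonate: M = 1.08×10⁻³
  commercially pure titanium: M = 1.04×10⁻³
  alloy steel: M = 0.752×10⁻³
  stainless steel: M = 0.733×10⁻³
  copper: M = 0.566×10⁻³
The maximum is for magnesium alloy.

magnesium alloy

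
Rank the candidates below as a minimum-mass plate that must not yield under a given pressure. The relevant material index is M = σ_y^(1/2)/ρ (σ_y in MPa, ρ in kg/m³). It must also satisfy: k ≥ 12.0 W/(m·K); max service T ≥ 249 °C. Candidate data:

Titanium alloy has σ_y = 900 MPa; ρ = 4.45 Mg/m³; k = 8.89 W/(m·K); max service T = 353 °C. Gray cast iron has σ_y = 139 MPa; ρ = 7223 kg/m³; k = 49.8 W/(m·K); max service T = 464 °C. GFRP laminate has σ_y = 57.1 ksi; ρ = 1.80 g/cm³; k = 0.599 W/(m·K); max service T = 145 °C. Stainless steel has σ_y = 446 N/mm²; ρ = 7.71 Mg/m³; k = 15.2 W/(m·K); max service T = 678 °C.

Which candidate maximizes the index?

stainless steel

Screen on constraints: k ≥ 12.0 W/(m·K); max service T ≥ 249 °C. Survivors: gray cast iron, stainless steel.
Normalizing units and computing the index:
  gray cast iron: σ_y = 139.0 MPa, ρ = 7223 kg/m³
  stainless steel: σ_y = 446.0 MPa, ρ = 7710 kg/m³
  stainless steel: M = 2.74×10⁻³
  gray cast iron: M = 1.63×10⁻³
Highest index: stainless steel.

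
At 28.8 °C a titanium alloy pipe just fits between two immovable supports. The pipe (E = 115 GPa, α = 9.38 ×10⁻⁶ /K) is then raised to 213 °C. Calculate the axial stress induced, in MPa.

199 MPa

ΔT = 184.2 K. Constrained thermal stress σ = E·α·ΔT = 115.0×10³ MPa × 9.38×10⁻⁶ × 184.2 = 199 MPa (compressive).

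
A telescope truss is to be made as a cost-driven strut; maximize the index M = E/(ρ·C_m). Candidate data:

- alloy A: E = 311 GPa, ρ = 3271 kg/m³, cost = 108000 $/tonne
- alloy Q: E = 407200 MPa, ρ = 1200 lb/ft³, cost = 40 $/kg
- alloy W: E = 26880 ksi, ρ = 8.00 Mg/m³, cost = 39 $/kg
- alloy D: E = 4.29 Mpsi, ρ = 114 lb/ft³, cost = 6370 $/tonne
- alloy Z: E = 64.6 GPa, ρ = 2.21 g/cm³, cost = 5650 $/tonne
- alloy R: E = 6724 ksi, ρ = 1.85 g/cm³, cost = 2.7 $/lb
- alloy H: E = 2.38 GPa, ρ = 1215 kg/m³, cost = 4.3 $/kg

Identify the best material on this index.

alloy Z

Normalizing units and computing the index:
  alloy A: E = 311.0 GPa, ρ = 3271 kg/m³, cost = 108.0 $/kg
  alloy Q: E = 407.2 GPa, ρ = 19220 kg/m³, cost = 40.00 $/kg
  alloy W: E = 185.3 GPa, ρ = 8000 kg/m³, cost = 39.00 $/kg
  alloy D: E = 29.58 GPa, ρ = 1826 kg/m³, cost = 6.370 $/kg
  alloy Z: E = 64.60 GPa, ρ = 2210 kg/m³, cost = 5.650 $/kg
  alloy R: E = 46.36 GPa, ρ = 1850 kg/m³, cost = 5.952 $/kg
  alloy H: E = 2.380 GPa, ρ = 1215 kg/m³, cost = 4.300 $/kg
  alloy Z: M = 5.17 MN·m per $
  alloy R: M = 4.21 MN·m per $
  alloy D: M = 2.54 MN·m per $
  alloy A: M = 0.880 MN·m per $
  alloy W: M = 0.594 MN·m per $
  alloy Q: M = 0.530 MN·m per $
  alloy H: M = 0.456 MN·m per $
The maximum is for alloy Z.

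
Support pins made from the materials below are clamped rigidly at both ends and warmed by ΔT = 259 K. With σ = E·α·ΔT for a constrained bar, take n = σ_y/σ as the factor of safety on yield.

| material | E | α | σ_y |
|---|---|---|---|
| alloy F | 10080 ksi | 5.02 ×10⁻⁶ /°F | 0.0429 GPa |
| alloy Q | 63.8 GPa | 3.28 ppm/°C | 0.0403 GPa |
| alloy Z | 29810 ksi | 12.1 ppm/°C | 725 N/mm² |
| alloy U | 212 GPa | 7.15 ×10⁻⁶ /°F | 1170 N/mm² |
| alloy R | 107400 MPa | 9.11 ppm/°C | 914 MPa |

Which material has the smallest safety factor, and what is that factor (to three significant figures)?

alloy F, n = 0.264

Converting E to GPa, α to ×10⁻⁶/K, σ_y to MPa, then σ and n for each:
  alloy F: E = 69.50, α = 9.04, σ_y = 42.90 → σ = 163 MPa, n = 0.264
  alloy Q: E = 63.80, α = 3.28, σ_y = 40.30 → σ = 54.2 MPa, n = 0.744
  alloy Z: E = 205.5, α = 12.1, σ_y = 725.0 → σ = 644 MPa, n = 1.13
  alloy U: E = 212.0, α = 12.9, σ_y = 1170 → σ = 707 MPa, n = 1.66
  alloy R: E = 107.4, α = 9.11, σ_y = 914.0 → σ = 253 MPa, n = 3.61
The minimum is alloy F at n = 0.264.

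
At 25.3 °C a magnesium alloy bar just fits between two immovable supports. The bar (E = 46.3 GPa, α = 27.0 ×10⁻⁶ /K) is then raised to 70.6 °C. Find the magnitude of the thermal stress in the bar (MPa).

ΔT = 45.30 K. Constrained thermal stress σ = E·α·ΔT = 46.30×10³ MPa × 27.0×10⁻⁶ × 45.30 = 56.6 MPa (compressive).

56.6 MPa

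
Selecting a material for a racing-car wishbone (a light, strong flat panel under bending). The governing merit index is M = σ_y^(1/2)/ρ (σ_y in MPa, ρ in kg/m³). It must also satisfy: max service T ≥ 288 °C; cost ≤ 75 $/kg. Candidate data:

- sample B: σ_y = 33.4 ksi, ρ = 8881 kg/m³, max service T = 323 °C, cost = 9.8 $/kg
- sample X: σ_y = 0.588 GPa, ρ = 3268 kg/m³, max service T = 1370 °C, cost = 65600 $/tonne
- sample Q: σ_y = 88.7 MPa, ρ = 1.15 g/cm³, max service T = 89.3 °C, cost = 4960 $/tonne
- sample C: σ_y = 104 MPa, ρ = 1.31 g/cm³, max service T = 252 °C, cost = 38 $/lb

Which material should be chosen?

sample X

Screen on constraints: max service T ≥ 288 °C; cost ≤ 75 $/kg. Survivors: sample B, sample X.
Normalizing units and computing the index:
  sample B: σ_y = 230.3 MPa, ρ = 8881 kg/m³
  sample X: σ_y = 588.0 MPa, ρ = 3268 kg/m³
  sample X: M = 7.42×10⁻³
  sample B: M = 1.71×10⁻³
The maximum is for sample X.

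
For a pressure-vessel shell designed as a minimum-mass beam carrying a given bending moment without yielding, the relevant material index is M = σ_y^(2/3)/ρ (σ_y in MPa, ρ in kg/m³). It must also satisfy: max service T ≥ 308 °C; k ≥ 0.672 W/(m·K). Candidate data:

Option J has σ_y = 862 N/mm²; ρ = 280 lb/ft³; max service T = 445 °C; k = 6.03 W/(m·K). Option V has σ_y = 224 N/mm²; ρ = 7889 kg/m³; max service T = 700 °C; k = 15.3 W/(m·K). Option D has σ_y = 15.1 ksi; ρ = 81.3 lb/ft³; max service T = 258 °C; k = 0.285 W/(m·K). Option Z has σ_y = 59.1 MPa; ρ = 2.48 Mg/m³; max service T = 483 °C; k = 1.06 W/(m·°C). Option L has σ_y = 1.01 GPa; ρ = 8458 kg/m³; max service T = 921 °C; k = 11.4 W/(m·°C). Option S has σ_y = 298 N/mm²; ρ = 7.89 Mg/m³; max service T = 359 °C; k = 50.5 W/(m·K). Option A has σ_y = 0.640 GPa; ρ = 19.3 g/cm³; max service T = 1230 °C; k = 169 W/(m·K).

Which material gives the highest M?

option J

Screen on constraints: max service T ≥ 308 °C; k ≥ 0.672 W/(m·K). Survivors: option J, option V, option Z, option L, option S, option A.
In SI units:
  option J: σ_y = 862.0 MPa, ρ = 4485 kg/m³
  option V: σ_y = 224.0 MPa, ρ = 7889 kg/m³
  option Z: σ_y = 59.10 MPa, ρ = 2480 kg/m³
  option L: σ_y = 1010 MPa, ρ = 8458 kg/m³
  option S: σ_y = 298.0 MPa, ρ = 7890 kg/m³
  option A: σ_y = 640.0 MPa, ρ = 19300 kg/m³
  option J: M = 20.2×10⁻³
  option L: M = 11.9×10⁻³
  option Z: M = 6.12×10⁻³
  option S: M = 5.65×10⁻³
  option V: M = 4.68×10⁻³
  option A: M = 3.85×10⁻³
Option J has the largest M.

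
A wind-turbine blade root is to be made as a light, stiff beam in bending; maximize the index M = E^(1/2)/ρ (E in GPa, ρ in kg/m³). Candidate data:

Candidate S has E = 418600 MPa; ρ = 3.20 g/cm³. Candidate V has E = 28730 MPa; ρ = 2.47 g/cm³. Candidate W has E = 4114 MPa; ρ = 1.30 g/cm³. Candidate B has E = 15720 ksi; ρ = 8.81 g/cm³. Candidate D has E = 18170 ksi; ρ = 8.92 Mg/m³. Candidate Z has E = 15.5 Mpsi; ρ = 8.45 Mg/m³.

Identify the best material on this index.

In SI units:
  candidate S: E = 418.6 GPa, ρ = 3200 kg/m³
  candidate V: E = 28.73 GPa, ρ = 2470 kg/m³
  candidate W: E = 4.114 GPa, ρ = 1300 kg/m³
  candidate B: E = 108.4 GPa, ρ = 8810 kg/m³
  candidate D: E = 125.3 GPa, ρ = 8920 kg/m³
  candidate Z: E = 106.9 GPa, ρ = 8450 kg/m³
  candidate S: M = 6.39×10⁻³
  candidate V: M = 2.17×10⁻³
  candidate W: M = 1.56×10⁻³
  candidate D: M = 1.25×10⁻³
  candidate Z: M = 1.22×10⁻³
  candidate B: M = 1.18×10⁻³
Candidate S ranks first.

candidate S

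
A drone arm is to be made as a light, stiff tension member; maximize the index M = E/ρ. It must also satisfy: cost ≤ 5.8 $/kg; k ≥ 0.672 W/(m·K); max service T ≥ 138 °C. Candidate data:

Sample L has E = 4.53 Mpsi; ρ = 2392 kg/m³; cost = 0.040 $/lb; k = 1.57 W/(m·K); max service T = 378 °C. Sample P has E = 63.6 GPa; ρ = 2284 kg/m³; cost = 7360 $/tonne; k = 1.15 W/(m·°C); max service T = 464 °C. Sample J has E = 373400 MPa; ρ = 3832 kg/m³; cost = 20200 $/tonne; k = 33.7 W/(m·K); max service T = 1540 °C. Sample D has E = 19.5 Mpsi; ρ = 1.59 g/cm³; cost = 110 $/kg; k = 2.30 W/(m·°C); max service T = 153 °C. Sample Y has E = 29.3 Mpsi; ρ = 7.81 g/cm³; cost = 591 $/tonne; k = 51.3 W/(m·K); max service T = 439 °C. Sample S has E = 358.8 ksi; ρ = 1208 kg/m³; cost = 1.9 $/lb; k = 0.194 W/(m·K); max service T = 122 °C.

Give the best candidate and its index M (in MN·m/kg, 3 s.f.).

Screen on constraints: cost ≤ 5.8 $/kg; k ≥ 0.672 W/(m·K); max service T ≥ 138 °C. Survivors: sample L, sample Y.
Putting every candidate on a common basis:
  sample L: E = 31.23 GPa, ρ = 2392 kg/m³
  sample Y: E = 202.0 GPa, ρ = 7810 kg/m³
  sample Y: M = 25.9 MN·m/kg
  sample L: M = 13.1 MN·m/kg
Highest index: sample Y.

sample Y, M = 25.9 MN·m/kg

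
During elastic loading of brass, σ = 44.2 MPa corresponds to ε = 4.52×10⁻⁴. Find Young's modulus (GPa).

E = σ/ε = 44.2 MPa / 4.52×10⁻⁴ = 97790 MPa = 97.8 GPa.

97.8 GPa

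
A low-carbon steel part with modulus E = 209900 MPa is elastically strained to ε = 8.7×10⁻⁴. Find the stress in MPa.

E = 209900 MPa = 209.9 GPa.
σ = E·ε = 209900 MPa × 8.7×10⁻⁴ = 183 MPa.

183 MPa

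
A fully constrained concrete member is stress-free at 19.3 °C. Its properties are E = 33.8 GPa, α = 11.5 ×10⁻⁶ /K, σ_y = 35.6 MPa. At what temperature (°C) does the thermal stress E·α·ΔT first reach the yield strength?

111 °C

E·α·ΔT = 35.60 MPa ⇒ ΔT = 35.60 / (33.80×10³ × 11.5×10⁻⁶) = 91.59 K.
T = 19.3 + 91.59 = 110.9 °C.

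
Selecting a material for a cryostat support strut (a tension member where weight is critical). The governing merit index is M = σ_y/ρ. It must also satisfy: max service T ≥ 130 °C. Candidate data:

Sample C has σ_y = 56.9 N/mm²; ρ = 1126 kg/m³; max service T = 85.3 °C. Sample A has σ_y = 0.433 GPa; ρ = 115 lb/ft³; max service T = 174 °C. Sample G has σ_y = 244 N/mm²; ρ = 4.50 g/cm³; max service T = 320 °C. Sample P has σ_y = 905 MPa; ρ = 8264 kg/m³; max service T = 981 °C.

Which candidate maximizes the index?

sample A

Screen on constraints: max service T ≥ 130 °C. Survivors: sample A, sample G, sample P.
Putting every candidate on a common basis:
  sample A: σ_y = 433.0 MPa, ρ = 1842 kg/m³
  sample G: σ_y = 244.0 MPa, ρ = 4500 kg/m³
  sample P: σ_y = 905.0 MPa, ρ = 8264 kg/m³
  sample A: M = 235 kN·m/kg
  sample P: M = 110 kN·m/kg
  sample G: M = 54.2 kN·m/kg
Sample A has the largest M.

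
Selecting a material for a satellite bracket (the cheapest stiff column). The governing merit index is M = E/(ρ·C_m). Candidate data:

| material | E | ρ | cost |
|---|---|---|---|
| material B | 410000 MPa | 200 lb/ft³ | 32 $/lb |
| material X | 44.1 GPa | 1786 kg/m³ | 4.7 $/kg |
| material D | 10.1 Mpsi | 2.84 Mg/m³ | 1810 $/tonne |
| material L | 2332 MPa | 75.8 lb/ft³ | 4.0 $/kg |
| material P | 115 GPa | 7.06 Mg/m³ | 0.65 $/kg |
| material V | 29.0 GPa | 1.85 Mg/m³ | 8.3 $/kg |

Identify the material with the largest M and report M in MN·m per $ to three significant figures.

Convert each candidate to consistent units, then evaluate M:
  material B: E = 410.0 GPa, ρ = 3204 kg/m³, cost = 70.55 $/kg
  material X: E = 44.10 GPa, ρ = 1786 kg/m³, cost = 4.700 $/kg
  material D: E = 69.64 GPa, ρ = 2840 kg/m³, cost = 1.810 $/kg
  material L: E = 2.332 GPa, ρ = 1214 kg/m³, cost = 4.000 $/kg
  material P: E = 115.0 GPa, ρ = 7060 kg/m³, cost = 0.6500 $/kg
  material V: E = 29.00 GPa, ρ = 1850 kg/m³, cost = 8.300 $/kg
  material P: M = 25.1 MN·m per $
  material D: M = 13.5 MN·m per $
  material X: M = 5.25 MN·m per $
  material V: M = 1.89 MN·m per $
  material B: M = 1.81 MN·m per $
  material L: M = 0.480 MN·m per $
Material P has the largest M.

material P, M = 25.1 MN·m per $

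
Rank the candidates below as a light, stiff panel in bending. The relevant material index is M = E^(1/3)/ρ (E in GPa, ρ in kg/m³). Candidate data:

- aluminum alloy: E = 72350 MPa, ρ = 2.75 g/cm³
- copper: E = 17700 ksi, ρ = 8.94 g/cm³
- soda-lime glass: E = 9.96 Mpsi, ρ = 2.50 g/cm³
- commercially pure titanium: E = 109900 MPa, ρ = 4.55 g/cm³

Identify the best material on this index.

soda-lime glass

After converting to SI:
  aluminum alloy: E = 72.35 GPa, ρ = 2750 kg/m³
  copper: E = 122.0 GPa, ρ = 8940 kg/m³
  soda-lime glass: E = 68.67 GPa, ρ = 2500 kg/m³
  commercially pure titanium: E = 109.9 GPa, ρ = 4550 kg/m³
  soda-lime glass: M = 1.64×10⁻³
  aluminum alloy: M = 1.52×10⁻³
  commercially pure titanium: M = 1.05×10⁻³
  copper: M = 0.555×10⁻³
Soda-lime glass ranks first.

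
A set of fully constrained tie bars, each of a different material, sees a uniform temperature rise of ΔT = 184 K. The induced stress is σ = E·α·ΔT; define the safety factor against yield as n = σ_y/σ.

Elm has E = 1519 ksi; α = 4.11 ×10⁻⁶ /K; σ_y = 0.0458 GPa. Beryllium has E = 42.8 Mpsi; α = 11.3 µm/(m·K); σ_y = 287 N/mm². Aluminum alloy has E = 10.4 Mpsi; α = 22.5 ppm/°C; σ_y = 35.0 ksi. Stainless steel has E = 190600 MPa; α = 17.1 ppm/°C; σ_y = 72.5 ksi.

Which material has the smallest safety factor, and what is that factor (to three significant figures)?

In consistent units (E in GPa, α in ×10⁻⁶/K, σ_y in MPa):
  elm: E = 10.47, α = 4.11, σ_y = 45.80 → σ = 7.92 MPa, n = 5.78
  beryllium: E = 295.1, α = 11.3, σ_y = 287.0 → σ = 614 MPa, n = 0.468
  aluminum alloy: E = 71.71, α = 22.5, σ_y = 241.3 → σ = 297 MPa, n = 0.813
  stainless steel: E = 190.6, α = 17.1, σ_y = 499.9 → σ = 600 MPa, n = 0.834
Beryllium has the lowest safety factor, n = 0.468.

beryllium, n = 0.468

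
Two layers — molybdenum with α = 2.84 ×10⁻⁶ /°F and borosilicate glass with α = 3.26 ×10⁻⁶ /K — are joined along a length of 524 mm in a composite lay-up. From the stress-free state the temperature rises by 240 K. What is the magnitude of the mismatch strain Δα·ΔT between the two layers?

molybdenum: α = 2.84×10⁻⁶/°F × 9/5 = 5.11×10⁻⁶/K.
Δα = |5.11 − 3.26|×10⁻⁶/K = 1.85×10⁻⁶/K.
Mismatch strain = Δα·ΔT = 1.85×10⁻⁶ × 240.0 = 4.44×10⁻⁴.

4.44×10⁻⁴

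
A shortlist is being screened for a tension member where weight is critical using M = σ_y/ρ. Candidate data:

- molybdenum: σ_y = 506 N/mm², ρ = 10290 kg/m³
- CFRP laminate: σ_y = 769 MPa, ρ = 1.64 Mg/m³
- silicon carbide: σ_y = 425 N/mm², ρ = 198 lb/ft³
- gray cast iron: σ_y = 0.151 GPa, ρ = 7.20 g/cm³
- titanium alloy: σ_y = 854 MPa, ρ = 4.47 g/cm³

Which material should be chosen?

Convert each candidate to consistent units, then evaluate M:
  molybdenum: σ_y = 506.0 MPa, ρ = 10290 kg/m³
  CFRP laminate: σ_y = 769.0 MPa, ρ = 1640 kg/m³
  silicon carbide: σ_y = 425.0 MPa, ρ = 3172 kg/m³
  gray cast iron: σ_y = 151.0 MPa, ρ = 7200 kg/m³
  titanium alloy: σ_y = 854.0 MPa, ρ = 4470 kg/m³
  CFRP laminate: M = 469 kN·m/kg
  titanium alloy: M = 191 kN·m/kg
  silicon carbide: M = 134 kN·m/kg
  molybdenum: M = 49.2 kN·m/kg
  gray cast iron: M = 21.0 kN·m/kg
CFRP laminate ranks first.

CFRP laminate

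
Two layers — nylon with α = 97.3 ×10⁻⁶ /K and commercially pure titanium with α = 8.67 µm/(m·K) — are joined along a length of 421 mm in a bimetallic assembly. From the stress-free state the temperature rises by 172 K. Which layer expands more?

α(nylon) = 97.3×10⁻⁶/K vs α(commercially pure titanium) = 8.67×10⁻⁶/K.
Higher α expands more for the same ΔT: nylon.

nylon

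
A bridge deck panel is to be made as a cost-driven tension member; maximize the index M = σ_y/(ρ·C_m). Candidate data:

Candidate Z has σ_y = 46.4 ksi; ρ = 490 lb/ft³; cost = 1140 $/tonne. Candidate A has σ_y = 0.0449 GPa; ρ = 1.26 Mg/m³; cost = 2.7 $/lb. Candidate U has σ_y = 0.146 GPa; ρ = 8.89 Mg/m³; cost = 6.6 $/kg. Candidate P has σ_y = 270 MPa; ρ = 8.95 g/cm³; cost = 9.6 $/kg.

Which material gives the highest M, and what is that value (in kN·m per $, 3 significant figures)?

Putting every candidate on a common basis:
  candidate Z: σ_y = 319.9 MPa, ρ = 7849 kg/m³, cost = 1.140 $/kg
  candidate A: σ_y = 44.90 MPa, ρ = 1260 kg/m³, cost = 5.952 $/kg
  candidate U: σ_y = 146.0 MPa, ρ = 8890 kg/m³, cost = 6.600 $/kg
  candidate P: σ_y = 270.0 MPa, ρ = 8950 kg/m³, cost = 9.600 $/kg
  candidate Z: M = 35.8 kN·m per $
  candidate A: M = 5.99 kN·m per $
  candidate P: M = 3.14 kN·m per $
  candidate U: M = 2.49 kN·m per $
Candidate Z ranks first.

candidate Z, M = 35.8 kN·m per $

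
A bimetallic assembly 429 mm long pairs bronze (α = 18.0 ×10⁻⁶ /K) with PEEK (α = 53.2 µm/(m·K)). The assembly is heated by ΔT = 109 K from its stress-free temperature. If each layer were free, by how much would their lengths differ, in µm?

Δα = |18.0 − 53.2|×10⁻⁶/K = 35.2×10⁻⁶/K.
ΔL_mismatch = Δα·L·ΔT = 35.2×10⁻⁶ × 429.0 mm × 109.0 K = 1650 µm.

1650 µm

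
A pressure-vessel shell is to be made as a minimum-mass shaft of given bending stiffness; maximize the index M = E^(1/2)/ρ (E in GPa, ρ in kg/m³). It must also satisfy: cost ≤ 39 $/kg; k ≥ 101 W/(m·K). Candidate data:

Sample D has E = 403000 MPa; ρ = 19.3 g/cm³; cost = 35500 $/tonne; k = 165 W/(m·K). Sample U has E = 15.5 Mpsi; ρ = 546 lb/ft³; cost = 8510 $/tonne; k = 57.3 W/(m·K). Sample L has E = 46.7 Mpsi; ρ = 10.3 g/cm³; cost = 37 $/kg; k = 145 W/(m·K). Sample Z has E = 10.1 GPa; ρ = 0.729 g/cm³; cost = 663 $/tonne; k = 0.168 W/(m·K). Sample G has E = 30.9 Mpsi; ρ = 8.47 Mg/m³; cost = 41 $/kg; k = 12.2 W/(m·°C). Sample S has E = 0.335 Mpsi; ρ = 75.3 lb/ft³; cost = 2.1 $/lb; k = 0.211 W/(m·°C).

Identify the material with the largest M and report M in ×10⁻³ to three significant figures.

Screen on constraints: cost ≤ 39 $/kg; k ≥ 101 W/(m·K). Survivors: sample D, sample L.
After converting to SI:
  sample D: E = 403.0 GPa, ρ = 19300 kg/m³
  sample L: E = 322.0 GPa, ρ = 10300 kg/m³
  sample L: M = 1.74×10⁻³
  sample D: M = 1.04×10⁻³
Highest index: sample L.

sample L, M = 1.74×10⁻³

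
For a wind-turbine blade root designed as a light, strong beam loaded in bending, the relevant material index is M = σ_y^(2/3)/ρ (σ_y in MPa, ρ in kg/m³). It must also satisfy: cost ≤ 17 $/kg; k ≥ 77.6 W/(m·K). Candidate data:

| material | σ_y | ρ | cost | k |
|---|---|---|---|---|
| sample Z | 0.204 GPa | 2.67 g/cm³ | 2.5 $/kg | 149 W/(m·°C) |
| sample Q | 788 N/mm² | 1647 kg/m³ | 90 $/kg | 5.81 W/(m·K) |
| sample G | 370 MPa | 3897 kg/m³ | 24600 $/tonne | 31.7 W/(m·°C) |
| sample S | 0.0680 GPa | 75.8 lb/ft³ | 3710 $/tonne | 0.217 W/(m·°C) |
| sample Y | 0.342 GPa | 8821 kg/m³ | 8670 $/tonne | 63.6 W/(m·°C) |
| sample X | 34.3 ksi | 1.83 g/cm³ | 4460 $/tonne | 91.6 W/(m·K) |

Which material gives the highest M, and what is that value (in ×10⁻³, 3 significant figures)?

sample X, M = 20.9×10⁻³

Screen on constraints: cost ≤ 17 $/kg; k ≥ 77.6 W/(m·K). Survivors: sample Z, sample X.
In SI units:
  sample Z: σ_y = 204.0 MPa, ρ = 2670 kg/m³
  sample X: σ_y = 236.5 MPa, ρ = 1830 kg/m³
  sample X: M = 20.9×10⁻³
  sample Z: M = 13.0×10⁻³
Sample X ranks first.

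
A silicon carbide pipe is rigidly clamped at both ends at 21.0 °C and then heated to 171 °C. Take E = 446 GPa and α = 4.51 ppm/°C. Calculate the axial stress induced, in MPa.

ΔT = 150.0 K. Constrained thermal stress σ = E·α·ΔT = 446.0×10³ MPa × 4.51×10⁻⁶ × 150.0 = 302 MPa (compressive).

302 MPa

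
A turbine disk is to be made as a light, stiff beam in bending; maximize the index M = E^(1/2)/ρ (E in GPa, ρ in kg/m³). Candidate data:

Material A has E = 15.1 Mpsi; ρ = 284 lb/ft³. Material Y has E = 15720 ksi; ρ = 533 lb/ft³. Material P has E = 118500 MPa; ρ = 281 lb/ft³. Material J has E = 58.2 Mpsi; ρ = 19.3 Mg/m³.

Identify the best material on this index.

Convert each candidate to consistent units, then evaluate M:
  material A: E = 104.1 GPa, ρ = 4549 kg/m³
  material Y: E = 108.4 GPa, ρ = 8538 kg/m³
  material P: E = 118.5 GPa, ρ = 4501 kg/m³
  material J: E = 401.3 GPa, ρ = 19300 kg/m³
  material P: M = 2.42×10⁻³
  material A: M = 2.24×10⁻³
  material Y: M = 1.22×10⁻³
  material J: M = 1.04×10⁻³
Material P has the largest M.

material P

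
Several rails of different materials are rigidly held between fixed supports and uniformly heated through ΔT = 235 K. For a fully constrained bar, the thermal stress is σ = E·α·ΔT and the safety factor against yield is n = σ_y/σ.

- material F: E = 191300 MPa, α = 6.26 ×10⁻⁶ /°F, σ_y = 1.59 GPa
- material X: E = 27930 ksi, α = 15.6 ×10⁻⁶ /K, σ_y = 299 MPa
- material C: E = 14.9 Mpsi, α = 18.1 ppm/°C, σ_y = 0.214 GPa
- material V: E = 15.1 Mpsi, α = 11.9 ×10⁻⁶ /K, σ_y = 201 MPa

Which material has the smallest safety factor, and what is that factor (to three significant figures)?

Per material, after unit conversion:
  material F: E = 191.3, α = 11.3, σ_y = 1590 → σ = 507 MPa, n = 3.14
  material X: E = 192.6, α = 15.6, σ_y = 299.0 → σ = 706 MPa, n = 0.424
  material C: E = 102.7, α = 18.1, σ_y = 214.0 → σ = 437 MPa, n = 0.490
  material V: E = 104.1, α = 11.9, σ_y = 201.0 → σ = 291 MPa, n = 0.690
Material X has the lowest safety factor, n = 0.424.

material X, n = 0.424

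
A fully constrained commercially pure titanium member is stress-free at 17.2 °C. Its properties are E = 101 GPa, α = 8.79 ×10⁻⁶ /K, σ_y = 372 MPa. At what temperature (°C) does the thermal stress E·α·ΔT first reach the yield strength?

E·α·ΔT = 372.0 MPa ⇒ ΔT = 372.0 / (101.0×10³ × 8.79×10⁻⁶) = 419.0 K.
T = 17.2 + 419.0 = 436.2 °C.

436 °C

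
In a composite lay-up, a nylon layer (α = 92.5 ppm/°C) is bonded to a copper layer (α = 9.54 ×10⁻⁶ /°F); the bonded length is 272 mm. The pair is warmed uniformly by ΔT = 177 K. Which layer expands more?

copper: α = 9.54×10⁻⁶/°F × 9/5 = 17.2×10⁻⁶/K.
α(nylon) = 92.5×10⁻⁶/K vs α(copper) = 17.2×10⁻⁶/K.
Higher α expands more for the same ΔT: nylon.

nylon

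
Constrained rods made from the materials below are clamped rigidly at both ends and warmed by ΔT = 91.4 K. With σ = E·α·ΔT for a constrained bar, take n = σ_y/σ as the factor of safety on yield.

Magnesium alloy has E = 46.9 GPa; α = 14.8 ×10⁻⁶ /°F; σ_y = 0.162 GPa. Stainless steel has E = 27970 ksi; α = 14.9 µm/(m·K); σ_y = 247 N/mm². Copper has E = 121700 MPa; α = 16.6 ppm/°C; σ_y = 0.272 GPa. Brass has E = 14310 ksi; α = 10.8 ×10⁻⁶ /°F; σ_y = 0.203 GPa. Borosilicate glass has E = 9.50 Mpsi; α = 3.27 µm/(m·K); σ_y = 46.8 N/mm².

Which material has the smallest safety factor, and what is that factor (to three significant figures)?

In consistent units (E in GPa, α in ×10⁻⁶/K, σ_y in MPa):
  magnesium alloy: E = 46.90, α = 26.6, σ_y = 162.0 → σ = 114 MPa, n = 1.42
  stainless steel: E = 192.8, α = 14.9, σ_y = 247.0 → σ = 263 MPa, n = 0.940
  copper: E = 121.7, α = 16.6, σ_y = 272.0 → σ = 185 MPa, n = 1.47
  brass: E = 98.66, α = 19.4, σ_y = 203.0 → σ = 175 MPa, n = 1.16
  borosilicate glass: E = 65.50, α = 3.27, σ_y = 46.80 → σ = 19.6 MPa, n = 2.39
Smallest n: stainless steel with n = 0.940.

stainless steel, n = 0.940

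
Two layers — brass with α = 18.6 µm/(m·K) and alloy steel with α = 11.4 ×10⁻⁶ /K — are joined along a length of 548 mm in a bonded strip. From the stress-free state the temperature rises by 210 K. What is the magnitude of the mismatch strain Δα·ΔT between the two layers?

1.51×10⁻³

Δα = |18.6 − 11.4|×10⁻⁶/K = 7.20×10⁻⁶/K.
Mismatch strain = Δα·ΔT = 7.20×10⁻⁶ × 210.0 = 1.51×10⁻³.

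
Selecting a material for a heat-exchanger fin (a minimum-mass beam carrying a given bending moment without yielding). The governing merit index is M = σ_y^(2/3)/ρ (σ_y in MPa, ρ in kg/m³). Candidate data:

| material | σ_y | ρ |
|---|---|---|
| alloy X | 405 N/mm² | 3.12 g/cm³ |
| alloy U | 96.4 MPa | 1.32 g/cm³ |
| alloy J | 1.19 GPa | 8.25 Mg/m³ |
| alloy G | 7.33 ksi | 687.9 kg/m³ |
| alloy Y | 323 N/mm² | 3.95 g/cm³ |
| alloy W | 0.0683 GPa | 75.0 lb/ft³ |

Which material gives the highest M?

Putting every candidate on a common basis:
  alloy X: σ_y = 405.0 MPa, ρ = 3120 kg/m³
  alloy U: σ_y = 96.40 MPa, ρ = 1320 kg/m³
  alloy J: σ_y = 1190 MPa, ρ = 8250 kg/m³
  alloy G: σ_y = 50.54 MPa, ρ = 687.9 kg/m³
  alloy Y: σ_y = 323.0 MPa, ρ = 3950 kg/m³
  alloy W: σ_y = 68.30 MPa, ρ = 1201 kg/m³
  alloy G: M = 19.9×10⁻³
  alloy X: M = 17.5×10⁻³
  alloy U: M = 15.9×10⁻³
  alloy W: M = 13.9×10⁻³
  alloy J: M = 13.6×10⁻³
  alloy Y: M = 11.9×10⁻³
The maximum is for alloy G.

alloy G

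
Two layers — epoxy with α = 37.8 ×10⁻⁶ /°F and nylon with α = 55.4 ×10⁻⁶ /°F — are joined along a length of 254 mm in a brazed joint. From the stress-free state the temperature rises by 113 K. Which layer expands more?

epoxy: α = 37.8×10⁻⁶/°F × 9/5 = 68.0×10⁻⁶/K.
nylon: α = 55.4×10⁻⁶/°F × 9/5 = 99.7×10⁻⁶/K.
α(epoxy) = 68.0×10⁻⁶/K vs α(nylon) = 99.7×10⁻⁶/K.
Higher α expands more for the same ΔT: nylon.

nylon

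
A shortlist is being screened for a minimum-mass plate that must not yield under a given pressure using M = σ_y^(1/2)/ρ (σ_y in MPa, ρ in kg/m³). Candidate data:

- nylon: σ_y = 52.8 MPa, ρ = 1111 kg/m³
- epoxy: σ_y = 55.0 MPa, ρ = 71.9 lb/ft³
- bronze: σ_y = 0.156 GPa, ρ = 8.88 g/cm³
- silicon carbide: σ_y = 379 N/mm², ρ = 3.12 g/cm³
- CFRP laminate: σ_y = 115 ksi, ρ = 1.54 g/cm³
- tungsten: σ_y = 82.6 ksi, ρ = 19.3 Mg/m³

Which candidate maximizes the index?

CFRP laminate

Convert each candidate to consistent units, then evaluate M:
  nylon: σ_y = 52.80 MPa, ρ = 1111 kg/m³
  epoxy: σ_y = 55.00 MPa, ρ = 1152 kg/m³
  bronze: σ_y = 156.0 MPa, ρ = 8880 kg/m³
  silicon carbide: σ_y = 379.0 MPa, ρ = 3120 kg/m³
  CFRP laminate: σ_y = 792.9 MPa, ρ = 1540 kg/m³
  tungsten: σ_y = 569.5 MPa, ρ = 19300 kg/m³
  CFRP laminate: M = 18.3×10⁻³
  nylon: M = 6.54×10⁻³
  epoxy: M = 6.44×10⁻³
  silicon carbide: M = 6.24×10⁻³
  bronze: M = 1.41×10⁻³
  tungsten: M = 1.24×10⁻³
CFRP laminate ranks first.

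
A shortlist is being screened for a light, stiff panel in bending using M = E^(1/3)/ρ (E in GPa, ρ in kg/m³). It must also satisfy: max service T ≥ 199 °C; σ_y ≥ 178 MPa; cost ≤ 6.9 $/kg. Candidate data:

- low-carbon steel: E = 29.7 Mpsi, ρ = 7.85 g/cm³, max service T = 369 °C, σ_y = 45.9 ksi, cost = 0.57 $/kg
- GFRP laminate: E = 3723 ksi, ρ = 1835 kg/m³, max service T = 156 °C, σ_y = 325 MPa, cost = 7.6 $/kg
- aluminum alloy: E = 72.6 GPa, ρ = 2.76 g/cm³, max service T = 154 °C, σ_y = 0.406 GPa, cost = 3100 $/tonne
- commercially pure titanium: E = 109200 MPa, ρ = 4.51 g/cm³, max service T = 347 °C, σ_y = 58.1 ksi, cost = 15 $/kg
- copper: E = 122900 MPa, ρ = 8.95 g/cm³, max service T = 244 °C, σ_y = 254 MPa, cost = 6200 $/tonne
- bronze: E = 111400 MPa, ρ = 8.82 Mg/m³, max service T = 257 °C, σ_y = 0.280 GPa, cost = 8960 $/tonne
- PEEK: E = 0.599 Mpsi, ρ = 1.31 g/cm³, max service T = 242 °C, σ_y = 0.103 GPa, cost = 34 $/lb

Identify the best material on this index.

low-carbon steel

Screen on constraints: max service T ≥ 199 °C; σ_y ≥ 178 MPa; cost ≤ 6.9 $/kg. Survivors: low-carbon steel, copper.
Putting every candidate on a common basis:
  low-carbon steel: E = 204.8 GPa, ρ = 7850 kg/m³
  copper: E = 122.9 GPa, ρ = 8950 kg/m³
  low-carbon steel: M = 0.751×10⁻³
  copper: M = 0.556×10⁻³
The maximum is for low-carbon steel.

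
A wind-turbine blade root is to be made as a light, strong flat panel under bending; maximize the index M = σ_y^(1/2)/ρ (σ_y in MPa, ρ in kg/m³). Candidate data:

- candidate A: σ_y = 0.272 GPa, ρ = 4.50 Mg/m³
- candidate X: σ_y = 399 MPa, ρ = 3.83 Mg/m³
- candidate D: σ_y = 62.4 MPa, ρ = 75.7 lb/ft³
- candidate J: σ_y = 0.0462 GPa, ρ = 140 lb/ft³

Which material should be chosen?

Putting every candidate on a common basis:
  candidate A: σ_y = 272.0 MPa, ρ = 4500 kg/m³
  candidate X: σ_y = 399.0 MPa, ρ = 3830 kg/m³
  candidate D: σ_y = 62.40 MPa, ρ = 1213 kg/m³
  candidate J: σ_y = 46.20 MPa, ρ = 2243 kg/m³
  candidate D: M = 6.51×10⁻³
  candidate X: M = 5.22×10⁻³
  candidate A: M = 3.66×10⁻³
  candidate J: M = 3.03×10⁻³
Highest index: candidate D.

candidate D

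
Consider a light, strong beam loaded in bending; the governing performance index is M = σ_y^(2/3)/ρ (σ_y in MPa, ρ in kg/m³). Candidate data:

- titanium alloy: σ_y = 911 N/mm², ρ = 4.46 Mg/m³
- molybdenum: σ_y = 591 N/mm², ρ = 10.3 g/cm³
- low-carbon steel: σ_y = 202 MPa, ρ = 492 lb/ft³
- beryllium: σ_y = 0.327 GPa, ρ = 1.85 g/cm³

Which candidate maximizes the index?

beryllium

In SI units:
  titanium alloy: σ_y = 911.0 MPa, ρ = 4460 kg/m³
  molybdenum: σ_y = 591.0 MPa, ρ = 10300 kg/m³
  low-carbon steel: σ_y = 202.0 MPa, ρ = 7881 kg/m³
  beryllium: σ_y = 327.0 MPa, ρ = 1850 kg/m³
  beryllium: M = 25.7×10⁻³
  titanium alloy: M = 21.1×10⁻³
  molybdenum: M = 6.84×10⁻³
  low-carbon steel: M = 4.37×10⁻³
The maximum is for beryllium.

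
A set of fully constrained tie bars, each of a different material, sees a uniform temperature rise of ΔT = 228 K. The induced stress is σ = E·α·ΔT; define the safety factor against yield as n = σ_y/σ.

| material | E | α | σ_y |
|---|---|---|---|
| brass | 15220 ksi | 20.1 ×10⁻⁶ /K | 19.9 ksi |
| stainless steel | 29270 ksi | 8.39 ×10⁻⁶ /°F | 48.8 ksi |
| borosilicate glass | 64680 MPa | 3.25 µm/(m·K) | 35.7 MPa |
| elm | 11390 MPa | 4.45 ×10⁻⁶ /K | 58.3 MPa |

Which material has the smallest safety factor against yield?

brass

Per material, after unit conversion:
  brass: E = 104.9, α = 20.1, σ_y = 137.2 → σ = 481 MPa, n = 0.285
  stainless steel: E = 201.8, α = 15.1, σ_y = 336.5 → σ = 695 MPa, n = 0.484
  borosilicate glass: E = 64.68, α = 3.25, σ_y = 35.70 → σ = 47.9 MPa, n = 0.745
  elm: E = 11.39, α = 4.45, σ_y = 58.30 → σ = 11.6 MPa, n = 5.04
Smallest n: brass with n = 0.285.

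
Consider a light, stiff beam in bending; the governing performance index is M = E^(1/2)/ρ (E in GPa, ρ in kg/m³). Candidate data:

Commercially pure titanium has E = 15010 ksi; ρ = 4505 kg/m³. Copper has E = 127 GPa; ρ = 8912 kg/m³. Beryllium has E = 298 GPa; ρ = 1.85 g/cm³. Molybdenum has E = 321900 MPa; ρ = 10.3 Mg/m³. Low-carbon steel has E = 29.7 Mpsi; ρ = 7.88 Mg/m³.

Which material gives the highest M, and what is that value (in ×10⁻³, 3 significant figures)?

Putting every candidate on a common basis:
  commercially pure titanium: E = 103.5 GPa, ρ = 4505 kg/m³
  copper: E = 127.0 GPa, ρ = 8912 kg/m³
  beryllium: E = 298.0 GPa, ρ = 1850 kg/m³
  molybdenum: E = 321.9 GPa, ρ = 10300 kg/m³
  low-carbon steel: E = 204.8 GPa, ρ = 7880 kg/m³
  beryllium: M = 9.33×10⁻³
  commercially pure titanium: M = 2.26×10⁻³
  low-carbon steel: M = 1.82×10⁻³
  molybdenum: M = 1.74×10⁻³
  copper: M = 1.26×10⁻³
The maximum is for beryllium.

beryllium, M = 9.33×10⁻³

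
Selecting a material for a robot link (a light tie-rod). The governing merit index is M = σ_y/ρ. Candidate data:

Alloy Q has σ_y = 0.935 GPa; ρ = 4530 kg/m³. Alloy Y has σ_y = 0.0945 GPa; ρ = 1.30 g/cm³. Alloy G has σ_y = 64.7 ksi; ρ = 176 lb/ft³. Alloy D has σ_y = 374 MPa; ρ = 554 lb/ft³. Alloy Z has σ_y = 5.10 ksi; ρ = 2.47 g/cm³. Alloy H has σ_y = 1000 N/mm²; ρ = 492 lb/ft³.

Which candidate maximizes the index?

Putting every candidate on a common basis:
  alloy Q: σ_y = 935.0 MPa, ρ = 4530 kg/m³
  alloy Y: σ_y = 94.50 MPa, ρ = 1300 kg/m³
  alloy G: σ_y = 446.1 MPa, ρ = 2819 kg/m³
  alloy D: σ_y = 374.0 MPa, ρ = 8874 kg/m³
  alloy Z: σ_y = 35.16 MPa, ρ = 2470 kg/m³
  alloy H: σ_y = 1000 MPa, ρ = 7881 kg/m³
  alloy Q: M = 206 kN·m/kg
  alloy G: M = 158 kN·m/kg
  alloy H: M = 127 kN·m/kg
  alloy Y: M = 72.7 kN·m/kg
  alloy D: M = 42.1 kN·m/kg
  alloy Z: M = 14.2 kN·m/kg
The maximum is for alloy Q.

alloy Q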